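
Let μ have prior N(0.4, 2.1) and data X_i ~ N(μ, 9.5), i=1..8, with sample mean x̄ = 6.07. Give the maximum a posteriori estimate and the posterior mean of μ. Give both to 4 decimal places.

Posterior for μ is Normal. Precision-weighted mean: (1/2.1·0.4 + 8/9.5·6.07) / (1/2.1 + 8/9.5) = 4.0219.
A Normal posterior is symmetric, so mode = mean.

maximum a posteriori estimate = 4.0219, posterior mean = 4.0219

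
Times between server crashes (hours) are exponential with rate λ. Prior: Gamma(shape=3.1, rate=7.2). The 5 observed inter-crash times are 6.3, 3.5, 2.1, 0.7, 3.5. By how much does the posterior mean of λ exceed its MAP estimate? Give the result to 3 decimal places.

0.043

Σ times = 16.1. Posterior: Gamma(shape = 3.1+5 = 8.1, rate = 7.2+16.1 = 23.3).
Mode = (α−1)/β = 7.1/23.3 = 0.305.
Mean = α/β = 8.1/23.3 = 0.348.
Difference = 0.348 − 0.305 = 0.043.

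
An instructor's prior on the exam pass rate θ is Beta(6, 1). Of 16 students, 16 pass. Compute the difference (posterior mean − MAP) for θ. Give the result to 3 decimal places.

-0.043

Posterior: Beta(6+16, 1+0) = Beta(22, 1).
Since β = 1 ≤ 1 and α > 1, the Beta density is monotone increasing on [0,1]; the mode is at 1.
Mean = 22/(22+1) = 0.957.
Difference = 0.957 − 1.000 = -0.043.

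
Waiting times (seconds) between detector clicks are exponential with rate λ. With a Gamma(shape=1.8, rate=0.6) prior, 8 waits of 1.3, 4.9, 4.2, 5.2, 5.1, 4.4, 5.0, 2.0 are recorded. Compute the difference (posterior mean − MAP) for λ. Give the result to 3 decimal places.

0.031

Σ times = 32.1. Posterior: Gamma(shape = 1.8+8 = 9.8, rate = 0.6+32.1 = 32.7).
Mode = (α−1)/β = 8.8/32.7 = 0.269.
Mean = α/β = 9.8/32.7 = 0.300.
Difference = 0.300 − 0.269 = 0.031.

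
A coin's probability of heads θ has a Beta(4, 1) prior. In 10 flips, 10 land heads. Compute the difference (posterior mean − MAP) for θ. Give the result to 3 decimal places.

Posterior: Beta(4+10, 1+0) = Beta(14, 1).
Since β = 1 ≤ 1 and α > 1, the Beta density is monotone increasing on [0,1]; the mode is at 1.
Mean = 14/(14+1) = 0.933.
Difference = 0.933 − 1.000 = -0.067.
Left-skewed posterior ⇒ mean < mode.

-0.067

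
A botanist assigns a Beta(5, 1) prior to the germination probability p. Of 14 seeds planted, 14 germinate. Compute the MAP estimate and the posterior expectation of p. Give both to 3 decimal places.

MAP = 1.000; posterior mean = 0.950

Posterior: Beta(5+14, 1+0) = Beta(19, 1).
Since β = 1 ≤ 1 and α > 1, the Beta density is monotone increasing on [0,1]; the mode is at 1.
Mean = 19/(19+1) = 0.950.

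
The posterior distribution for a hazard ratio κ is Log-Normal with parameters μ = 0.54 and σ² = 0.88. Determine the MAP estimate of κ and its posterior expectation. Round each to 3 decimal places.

Mode = exp(μ − σ²) = exp(-0.34) = 0.712.
Mean = exp(μ + σ²/2) = exp(0.980) = 2.664.
The posterior is right-skewed, so the mean exceeds the mode.

MAP: 0.712. Posterior mean: 2.664.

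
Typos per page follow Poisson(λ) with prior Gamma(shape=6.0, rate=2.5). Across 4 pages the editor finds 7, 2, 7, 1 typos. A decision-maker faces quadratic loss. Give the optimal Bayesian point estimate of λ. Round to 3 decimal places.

3.538

Σ counts = 17. Posterior: Gamma(shape = 6.0+17 = 23.0, rate = 2.5+4 = 6.5).
Mode = (α−1)/β = 22.0/6.5 = 3.385.
Mean = α/β = 23.0/6.5 = 3.538.
Quadratic loss ⇒ the optimal estimator is the posterior mean.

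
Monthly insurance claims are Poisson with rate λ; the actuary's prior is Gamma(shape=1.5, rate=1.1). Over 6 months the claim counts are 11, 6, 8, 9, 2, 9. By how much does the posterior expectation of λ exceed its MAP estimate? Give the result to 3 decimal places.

Σ counts = 45. Posterior: Gamma(shape = 1.5+45 = 46.5, rate = 1.1+6 = 7.1).
Mode = (α−1)/β = 45.5/7.1 = 6.408.
Mean = α/β = 46.5/7.1 = 6.549.
Difference = 6.549 − 6.408 = 0.141.

0.141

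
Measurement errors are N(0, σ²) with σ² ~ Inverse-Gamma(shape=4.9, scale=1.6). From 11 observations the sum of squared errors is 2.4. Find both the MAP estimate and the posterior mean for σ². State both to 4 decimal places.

Posterior: Inverse-Gamma(shape = 4.9+11/2 = 10.4, scale = 1.6+2.4/2 = 2.8).
Mode = β/(α+1) = 2.8/11.4 = 0.2456.
Mean = β/(α−1) = 2.8/9.4 = 0.2979.

MAP estimate = 0.2456, posterior mean = 0.2979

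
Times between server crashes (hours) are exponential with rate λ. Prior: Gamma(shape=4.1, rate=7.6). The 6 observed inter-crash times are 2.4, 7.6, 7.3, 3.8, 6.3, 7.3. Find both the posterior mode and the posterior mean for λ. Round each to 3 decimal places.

λ_MAP = 0.215, E[λ|data] = 0.239

Σ times = 34.7. Posterior: Gamma(shape = 4.1+6 = 10.1, rate = 7.6+34.7 = 42.3).
Mode = (α−1)/β = 9.1/42.3 = 0.215.
Mean = α/β = 10.1/42.3 = 0.239.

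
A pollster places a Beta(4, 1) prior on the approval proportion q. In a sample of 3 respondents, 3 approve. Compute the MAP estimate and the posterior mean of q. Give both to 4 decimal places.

Posterior: Beta(4+3, 1+0) = Beta(7, 1).
Since β = 1 ≤ 1 and α > 1, the Beta density is monotone increasing on [0,1]; the mode is at 1.
Mean = 7/(7+1) = 0.8750.
The posterior is left-skewed, so the mode exceeds the mean.

q_MAP = 1.0000, E[q|data] = 0.8750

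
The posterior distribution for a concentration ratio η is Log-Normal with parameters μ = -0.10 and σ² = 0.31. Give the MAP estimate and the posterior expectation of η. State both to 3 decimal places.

Mode = exp(μ − σ²) = exp(-0.41) = 0.664.
Mean = exp(μ + σ²/2) = exp(0.055) = 1.057.

MAP = 0.664, posterior mean = 1.057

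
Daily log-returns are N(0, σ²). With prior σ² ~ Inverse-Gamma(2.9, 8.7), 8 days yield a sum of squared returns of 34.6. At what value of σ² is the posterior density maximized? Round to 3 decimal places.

Posterior: Inverse-Gamma(shape = 2.9+8/2 = 6.9, scale = 8.7+34.6/2 = 26.0).
Mode = β/(α+1) = 26.0/7.9 = 3.291.
Mean = β/(α−1) = 26.0/5.9 = 4.407.
This is the posterior mode — the MAP estimate.

3.291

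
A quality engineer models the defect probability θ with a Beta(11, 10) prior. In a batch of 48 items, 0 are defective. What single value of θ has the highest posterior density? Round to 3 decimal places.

0.149

Posterior: Beta(11+0, 10+48) = Beta(11, 58).
Mode = (11−1)/(11+58−2) = 10/67 = 0.149.
Mean = 11/(11+58) = 11/69 = 0.159.
This is the posterior mode — the MAP estimate.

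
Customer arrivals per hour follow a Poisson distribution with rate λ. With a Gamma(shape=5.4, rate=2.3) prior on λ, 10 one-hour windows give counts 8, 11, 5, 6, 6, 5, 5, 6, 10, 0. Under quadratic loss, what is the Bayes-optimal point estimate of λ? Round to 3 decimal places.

Σ counts = 62. Posterior: Gamma(shape = 5.4+62 = 67.4, rate = 2.3+10 = 12.3).
Mode = (α−1)/β = 66.4/12.3 = 5.398.
Mean = α/β = 67.4/12.3 = 5.480.
Quadratic loss ⇒ the optimal estimator is the posterior mean.

5.480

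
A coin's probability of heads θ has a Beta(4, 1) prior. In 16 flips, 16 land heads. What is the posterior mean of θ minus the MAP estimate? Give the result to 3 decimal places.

-0.048

Posterior: Beta(4+16, 1+0) = Beta(20, 1).
Since β = 1 ≤ 1 and α > 1, the Beta density is monotone increasing on [0,1]; the mode is at 1.
Mean = 20/(20+1) = 0.952.
Difference = 0.952 − 1.000 = -0.048.
Mode > mean: the posterior has a left tail.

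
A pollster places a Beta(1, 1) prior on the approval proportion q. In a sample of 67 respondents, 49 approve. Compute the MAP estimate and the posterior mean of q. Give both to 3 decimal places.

MAP estimate = 0.731, posterior mean = 0.725

Posterior: Beta(1+49, 1+18) = Beta(50, 19).
Mode = (50−1)/(50+19−2) = 49/67 = 0.731.
With a flat prior the MAP equals the MLE, 49/67.
Mean = 50/(50+19) = 50/69 = 0.725.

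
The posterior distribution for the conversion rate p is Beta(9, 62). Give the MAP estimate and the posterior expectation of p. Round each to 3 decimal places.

MAP = 0.116, posterior mean = 0.127

Mode = (9−1)/(9+62−2) = 8/69 = 0.116.
Mean = 9/(9+62) = 9/71 = 0.127.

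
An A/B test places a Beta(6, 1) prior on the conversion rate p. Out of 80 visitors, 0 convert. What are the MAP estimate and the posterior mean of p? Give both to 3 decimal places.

Posterior: Beta(6+0, 1+80) = Beta(6, 81).
Mode = (6−1)/(6+81−2) = 5/85 = 0.059.
Mean = 6/(6+81) = 6/87 = 0.069.

MAP = 0.059; posterior mean = 0.069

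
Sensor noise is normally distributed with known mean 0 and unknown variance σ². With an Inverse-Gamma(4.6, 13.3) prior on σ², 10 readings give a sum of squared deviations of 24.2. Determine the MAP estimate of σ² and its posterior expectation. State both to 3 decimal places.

Posterior: Inverse-Gamma(shape = 4.6+10/2 = 9.6, scale = 13.3+24.2/2 = 25.4).
Mode = β/(α+1) = 25.4/10.6 = 2.396.
Mean = β/(α−1) = 25.4/8.6 = 2.953.
The mean is pulled above the mode by the posterior's right skew.

σ²_MAP = 2.396, E[σ²|data] = 2.953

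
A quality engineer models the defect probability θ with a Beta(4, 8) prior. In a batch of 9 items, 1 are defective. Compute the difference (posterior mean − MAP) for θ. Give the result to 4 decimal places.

0.0276

Posterior: Beta(4+1, 8+8) = Beta(5, 16).
Mode = (5−1)/(5+16−2) = 4/19 = 0.2105.
Mean = 5/(5+16) = 5/21 = 0.2381.
Difference = 0.2381 − 0.2105 = 0.0276.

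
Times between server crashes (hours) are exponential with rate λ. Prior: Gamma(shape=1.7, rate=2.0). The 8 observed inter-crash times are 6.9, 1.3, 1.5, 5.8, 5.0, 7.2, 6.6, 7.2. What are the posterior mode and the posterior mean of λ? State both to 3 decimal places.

Σ times = 41.5. Posterior: Gamma(shape = 1.7+8 = 9.7, rate = 2.0+41.5 = 43.5).
Mode = (α−1)/β = 8.7/43.5 = 0.200.
Mean = α/β = 9.7/43.5 = 0.223.

MAP = 0.200, posterior mean = 0.223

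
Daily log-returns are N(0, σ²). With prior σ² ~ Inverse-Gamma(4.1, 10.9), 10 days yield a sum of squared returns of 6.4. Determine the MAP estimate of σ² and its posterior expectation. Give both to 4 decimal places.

MAP estimate = 1.3960, posterior expectation = 1.7407

Posterior: Inverse-Gamma(shape = 4.1+10/2 = 9.1, scale = 10.9+6.4/2 = 14.1).
Mode = β/(α+1) = 14.1/10.1 = 1.3960.
Mean = β/(α−1) = 14.1/8.1 = 1.7407.
The posterior is right-skewed, so the mean exceeds the mode.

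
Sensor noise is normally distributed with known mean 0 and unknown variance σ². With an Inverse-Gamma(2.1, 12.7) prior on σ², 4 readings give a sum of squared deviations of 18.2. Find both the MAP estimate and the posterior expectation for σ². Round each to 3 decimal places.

σ²_MAP = 4.275, E[σ²|data] = 7.032

Posterior: Inverse-Gamma(shape = 2.1+4/2 = 4.1, scale = 12.7+18.2/2 = 21.8).
Mode = β/(α+1) = 21.8/5.1 = 4.275.
Mean = β/(α−1) = 21.8/3.1 = 7.032.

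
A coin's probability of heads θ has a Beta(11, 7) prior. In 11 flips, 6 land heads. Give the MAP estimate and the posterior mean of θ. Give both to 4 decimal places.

θ_MAP = 0.5926, E[θ|data] = 0.5862

Posterior: Beta(11+6, 7+5) = Beta(17, 12).
Mode = (17−1)/(17+12−2) = 16/27 = 0.5926.
Mean = 17/(17+12) = 17/29 = 0.5862.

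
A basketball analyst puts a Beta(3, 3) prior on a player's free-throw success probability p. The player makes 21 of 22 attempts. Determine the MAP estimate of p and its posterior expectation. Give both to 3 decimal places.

Posterior: Beta(3+21, 3+1) = Beta(24, 4).
Mode = (24−1)/(24+4−2) = 23/26 = 0.885.
Mean = 24/(24+4) = 24/28 = 0.857.

MAP = 0.885, posterior mean = 0.857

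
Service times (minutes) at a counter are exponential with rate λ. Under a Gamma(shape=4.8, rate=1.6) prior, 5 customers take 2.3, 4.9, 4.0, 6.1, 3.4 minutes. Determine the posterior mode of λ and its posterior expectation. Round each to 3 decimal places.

Σ times = 20.7. Posterior: Gamma(shape = 4.8+5 = 9.8, rate = 1.6+20.7 = 22.3).
Mode = (α−1)/β = 8.8/22.3 = 0.395.
Mean = α/β = 9.8/22.3 = 0.439.
Mean > mode: the posterior has a right tail.

MAP: 0.395. Posterior mean: 0.439.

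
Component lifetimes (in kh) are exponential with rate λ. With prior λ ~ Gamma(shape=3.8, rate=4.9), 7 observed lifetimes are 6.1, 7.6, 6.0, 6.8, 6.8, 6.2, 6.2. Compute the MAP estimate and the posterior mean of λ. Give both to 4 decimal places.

Σ times = 45.7. Posterior: Gamma(shape = 3.8+7 = 10.8, rate = 4.9+45.7 = 50.6).
Mode = (α−1)/β = 9.8/50.6 = 0.1937.
Mean = α/β = 10.8/50.6 = 0.2134.
Mean > mode: the posterior has a right tail.

MAP = 0.1937, posterior mean = 0.2134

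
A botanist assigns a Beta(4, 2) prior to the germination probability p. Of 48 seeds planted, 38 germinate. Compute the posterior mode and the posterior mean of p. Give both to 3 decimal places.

MAP = 0.788, posterior mean = 0.778

Posterior: Beta(4+38, 2+10) = Beta(42, 12).
Mode = (42−1)/(42+12−2) = 41/52 = 0.788.
Mean = 42/(42+12) = 42/54 = 0.778.
Left-skewed posterior ⇒ mean < mode.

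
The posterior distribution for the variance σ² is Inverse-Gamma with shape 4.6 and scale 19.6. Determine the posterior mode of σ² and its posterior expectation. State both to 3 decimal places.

Mode = β/(α+1) = 19.6/5.6 = 3.500.
Mean = β/(α−1) = 19.6/3.6 = 5.444.
Right-skewed posterior ⇒ mode < mean.

MAP: 3.500. Posterior mean: 5.444.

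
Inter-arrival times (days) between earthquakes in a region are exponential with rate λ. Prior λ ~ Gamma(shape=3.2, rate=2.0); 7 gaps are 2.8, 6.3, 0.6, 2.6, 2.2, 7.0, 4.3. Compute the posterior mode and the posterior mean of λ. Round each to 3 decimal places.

MAP = 0.331; posterior mean = 0.367

Σ times = 25.8. Posterior: Gamma(shape = 3.2+7 = 10.2, rate = 2.0+25.8 = 27.8).
Mode = (α−1)/β = 9.2/27.8 = 0.331.
Mean = α/β = 10.2/27.8 = 0.367.
The posterior is right-skewed, so the mean exceeds the mode.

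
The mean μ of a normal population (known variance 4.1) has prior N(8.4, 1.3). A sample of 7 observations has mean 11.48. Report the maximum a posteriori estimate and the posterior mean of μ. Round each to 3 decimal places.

Posterior for μ is Normal. Precision-weighted mean: (1/1.3·8.4 + 7/4.1·11.48) / (1/1.3 + 7/4.1) = 10.523.
A Normal posterior is symmetric, so mode = mean.

MAP = 10.523; posterior mean = 10.523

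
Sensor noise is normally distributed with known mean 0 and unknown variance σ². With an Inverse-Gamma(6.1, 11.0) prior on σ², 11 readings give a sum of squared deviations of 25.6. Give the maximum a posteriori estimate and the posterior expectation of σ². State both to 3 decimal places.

Posterior: Inverse-Gamma(shape = 6.1+11/2 = 11.6, scale = 11.0+25.6/2 = 23.8).
Mode = β/(α+1) = 23.8/12.6 = 1.889.
Mean = β/(α−1) = 23.8/10.6 = 2.245.

MAP = 1.889, posterior mean = 2.245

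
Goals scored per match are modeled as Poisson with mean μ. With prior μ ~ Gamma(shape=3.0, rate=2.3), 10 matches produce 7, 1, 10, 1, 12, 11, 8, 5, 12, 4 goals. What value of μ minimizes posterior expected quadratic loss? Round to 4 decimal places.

Σ counts = 71. Posterior: Gamma(shape = 3.0+71 = 74.0, rate = 2.3+10 = 12.3).
Mode = (α−1)/β = 73.0/12.3 = 5.9350.
Mean = α/β = 74.0/12.3 = 6.0163.
Quadratic loss ⇒ the optimal estimator is the posterior mean.

6.0163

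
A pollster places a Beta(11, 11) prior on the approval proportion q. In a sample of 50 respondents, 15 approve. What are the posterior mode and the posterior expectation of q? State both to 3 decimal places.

MAP = 0.357, posterior mean = 0.361

Posterior: Beta(11+15, 11+35) = Beta(26, 46).
Mode = (26−1)/(26+46−2) = 25/70 = 0.357.
Mean = 26/(26+46) = 26/72 = 0.361.
Right-skewed posterior ⇒ mode < mean.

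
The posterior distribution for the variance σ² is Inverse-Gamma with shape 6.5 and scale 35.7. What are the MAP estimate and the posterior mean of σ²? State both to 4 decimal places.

MAP = 4.7600, posterior mean = 6.4909

Mode = β/(α+1) = 35.7/7.5 = 4.7600.
Mean = β/(α−1) = 35.7/5.5 = 6.4909.
The posterior is right-skewed, so the mean exceeds the mode.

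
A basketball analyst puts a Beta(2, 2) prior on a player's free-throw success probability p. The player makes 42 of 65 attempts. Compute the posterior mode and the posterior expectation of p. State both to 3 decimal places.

MAP = 0.642; posterior mean = 0.638

Posterior: Beta(2+42, 2+23) = Beta(44, 25).
Mode = (44−1)/(44+25−2) = 43/67 = 0.642.
Mean = 44/(44+25) = 44/69 = 0.638.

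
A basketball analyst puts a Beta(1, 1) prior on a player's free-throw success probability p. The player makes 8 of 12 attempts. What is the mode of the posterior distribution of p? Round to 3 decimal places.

0.667

Posterior: Beta(1+8, 1+4) = Beta(9, 5).
Mode = (9−1)/(9+5−2) = 8/12 = 0.667.
With a flat prior the MAP equals the MLE, 8/12.
Mean = 9/(9+5) = 9/14 = 0.643.
This is the posterior mode — the MAP estimate.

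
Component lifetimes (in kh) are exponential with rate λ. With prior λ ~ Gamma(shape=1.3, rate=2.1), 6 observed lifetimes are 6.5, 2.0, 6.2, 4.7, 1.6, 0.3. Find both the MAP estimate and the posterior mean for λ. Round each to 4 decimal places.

Σ times = 21.3. Posterior: Gamma(shape = 1.3+6 = 7.3, rate = 2.1+21.3 = 23.4).
Mode = (α−1)/β = 6.3/23.4 = 0.2692.
Mean = α/β = 7.3/23.4 = 0.3120.
The mean is pulled above the mode by the posterior's right skew.

λ_MAP = 0.2692, E[λ|data] = 0.3120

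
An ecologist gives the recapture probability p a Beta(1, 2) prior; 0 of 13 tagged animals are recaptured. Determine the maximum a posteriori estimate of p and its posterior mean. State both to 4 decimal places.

p_MAP = 0.0000, E[p|data] = 0.0625

Posterior: Beta(1+0, 2+13) = Beta(1, 15).
Since α = 1 ≤ 1 and β > 1, the Beta density is monotone decreasing on [0,1]; the mode is at 0.
Mean = 1/(1+15) = 0.0625.
Right-skewed posterior ⇒ mode < mean.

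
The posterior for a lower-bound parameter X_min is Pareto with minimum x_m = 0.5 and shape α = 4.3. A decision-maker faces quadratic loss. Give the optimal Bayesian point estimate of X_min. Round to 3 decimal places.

0.652

The Pareto density is strictly decreasing on [x_m, ∞), so the mode is x_m = 0.500.
Mean = α·x_m/(α−1) = 4.3·0.5/3.3 = 0.652.
Quadratic loss ⇒ the optimal estimator is the posterior mean.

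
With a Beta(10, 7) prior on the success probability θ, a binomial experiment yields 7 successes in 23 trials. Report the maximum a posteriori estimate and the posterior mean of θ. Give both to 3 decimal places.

Posterior: Beta(10+7, 7+16) = Beta(17, 23).
Mode = (17−1)/(17+23−2) = 16/38 = 0.421.
Mean = 17/(17+23) = 17/40 = 0.425.

maximum a posteriori estimate = 0.421, posterior mean = 0.425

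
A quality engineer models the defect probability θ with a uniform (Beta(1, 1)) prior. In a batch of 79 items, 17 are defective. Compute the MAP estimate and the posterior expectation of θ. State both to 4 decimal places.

θ_MAP = 0.2152, E[θ|data] = 0.2222

Posterior: Beta(1+17, 1+62) = Beta(18, 63).
Mode = (18−1)/(18+63−2) = 17/79 = 0.2152.
With a flat prior the MAP equals the MLE, 17/79.
Mean = 18/(18+63) = 18/81 = 0.2222.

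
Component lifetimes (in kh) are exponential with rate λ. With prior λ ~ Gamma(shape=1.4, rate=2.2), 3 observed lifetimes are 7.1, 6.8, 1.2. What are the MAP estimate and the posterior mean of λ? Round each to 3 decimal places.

MAP estimate = 0.197, posterior mean = 0.254

Σ times = 15.1. Posterior: Gamma(shape = 1.4+3 = 4.4, rate = 2.2+15.1 = 17.3).
Mode = (α−1)/β = 3.4/17.3 = 0.197.
Mean = α/β = 4.4/17.3 = 0.254.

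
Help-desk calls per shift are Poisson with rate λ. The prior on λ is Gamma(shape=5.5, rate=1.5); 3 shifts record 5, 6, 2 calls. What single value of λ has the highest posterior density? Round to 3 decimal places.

3.889

Σ counts = 13. Posterior: Gamma(shape = 5.5+13 = 18.5, rate = 1.5+3 = 4.5).
Mode = (α−1)/β = 17.5/4.5 = 3.889.
Mean = α/β = 18.5/4.5 = 4.111.
This is the posterior mode — the MAP estimate.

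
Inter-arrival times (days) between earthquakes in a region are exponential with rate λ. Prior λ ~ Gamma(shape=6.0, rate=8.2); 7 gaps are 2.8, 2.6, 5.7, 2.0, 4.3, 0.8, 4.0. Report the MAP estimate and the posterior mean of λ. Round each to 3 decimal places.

Σ times = 22.2. Posterior: Gamma(shape = 6.0+7 = 13.0, rate = 8.2+22.2 = 30.4).
Mode = (α−1)/β = 12.0/30.4 = 0.395.
Mean = α/β = 13.0/30.4 = 0.428.

MAP: 0.395. Posterior mean: 0.428.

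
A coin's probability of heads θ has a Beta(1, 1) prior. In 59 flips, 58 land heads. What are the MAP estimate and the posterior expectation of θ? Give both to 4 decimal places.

MAP: 0.9831. Posterior mean: 0.9672.

Posterior: Beta(1+58, 1+1) = Beta(59, 2).
Mode = (59−1)/(59+2−2) = 58/59 = 0.9831.
With a flat prior the MAP equals the MLE, 58/59.
Mean = 59/(59+2) = 59/61 = 0.9672.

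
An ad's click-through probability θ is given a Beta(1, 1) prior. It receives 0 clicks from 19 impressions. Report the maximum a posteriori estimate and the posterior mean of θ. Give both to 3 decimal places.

MAP = 0.000, posterior mean = 0.048

Posterior: Beta(1+0, 1+19) = Beta(1, 20).
Since α = 1 ≤ 1 and β > 1, the Beta density is monotone decreasing on [0,1]; the mode is at 0.
Mean = 1/(1+20) = 0.048.
The mean is pulled above the mode by the posterior's right skew.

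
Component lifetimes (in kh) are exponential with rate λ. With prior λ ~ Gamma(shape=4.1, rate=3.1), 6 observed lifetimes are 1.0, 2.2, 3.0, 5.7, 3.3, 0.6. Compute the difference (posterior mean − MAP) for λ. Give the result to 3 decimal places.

0.053

Σ times = 15.8. Posterior: Gamma(shape = 4.1+6 = 10.1, rate = 3.1+15.8 = 18.9).
Mode = (α−1)/β = 9.1/18.9 = 0.481.
Mean = α/β = 10.1/18.9 = 0.534.
Difference = 0.534 − 0.481 = 0.053.
The mean is pulled above the mode by the posterior's right skew.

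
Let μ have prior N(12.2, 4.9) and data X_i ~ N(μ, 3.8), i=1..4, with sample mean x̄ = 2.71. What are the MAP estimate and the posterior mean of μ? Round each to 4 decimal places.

MAP: 4.2511. Posterior mean: 4.2511.

Posterior for μ is Normal. Precision-weighted mean: (1/4.9·12.2 + 4/3.8·2.71) / (1/4.9 + 4/3.8) = 4.2511.
A Normal posterior is symmetric, so mode = mean.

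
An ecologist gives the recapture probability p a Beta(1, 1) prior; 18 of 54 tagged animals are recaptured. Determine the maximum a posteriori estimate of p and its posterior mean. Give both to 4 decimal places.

Posterior: Beta(1+18, 1+36) = Beta(19, 37).
Mode = (19−1)/(19+37−2) = 18/54 = 0.3333.
With a flat prior the MAP equals the MLE, 18/54.
Mean = 19/(19+37) = 19/56 = 0.3393.
Mean > mode: the posterior has a right tail.

MAP = 0.3333; posterior mean = 0.3393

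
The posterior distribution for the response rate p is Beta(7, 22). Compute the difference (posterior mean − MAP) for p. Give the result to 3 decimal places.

Mode = (7−1)/(7+22−2) = 6/27 = 0.222.
Mean = 7/(7+22) = 7/29 = 0.241.
Difference = 0.241 − 0.222 = 0.019.
The mean is pulled above the mode by the posterior's right skew.

0.019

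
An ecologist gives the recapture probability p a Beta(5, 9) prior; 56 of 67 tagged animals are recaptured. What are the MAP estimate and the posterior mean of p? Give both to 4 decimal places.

Posterior: Beta(5+56, 9+11) = Beta(61, 20).
Mode = (61−1)/(61+20−2) = 60/79 = 0.7595.
Mean = 61/(61+20) = 61/81 = 0.7531.
Left-skewed posterior ⇒ mean < mode.

MAP = 0.7595, posterior mean = 0.7531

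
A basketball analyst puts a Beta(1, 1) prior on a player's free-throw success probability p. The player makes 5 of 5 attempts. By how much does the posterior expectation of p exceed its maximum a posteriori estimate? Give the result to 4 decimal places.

Posterior: Beta(1+5, 1+0) = Beta(6, 1).
Since β = 1 ≤ 1 and α > 1, the Beta density is monotone increasing on [0,1]; the mode is at 1.
Mean = 6/(6+1) = 0.8571.
Difference = 0.8571 − 1.0000 = -0.1429.

-0.1429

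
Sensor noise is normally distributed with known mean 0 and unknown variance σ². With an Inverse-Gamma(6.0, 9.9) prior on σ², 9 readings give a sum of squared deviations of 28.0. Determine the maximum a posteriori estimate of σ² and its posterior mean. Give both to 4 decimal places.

Posterior: Inverse-Gamma(shape = 6.0+9/2 = 10.5, scale = 9.9+28.0/2 = 23.9).
Mode = β/(α+1) = 23.9/11.5 = 2.0783.
Mean = β/(α−1) = 23.9/9.5 = 2.5158.

MAP = 2.0783; posterior mean = 2.5158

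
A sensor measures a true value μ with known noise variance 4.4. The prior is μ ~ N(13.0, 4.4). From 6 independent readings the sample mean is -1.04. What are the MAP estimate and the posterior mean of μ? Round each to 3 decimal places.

MAP: 0.966. Posterior mean: 0.966.

Posterior for μ is Normal. Precision-weighted mean: (1/4.4·13.0 + 6/4.4·-1.04) / (1/4.4 + 6/4.4) = 0.966.
A Normal posterior is symmetric, so mode = mean.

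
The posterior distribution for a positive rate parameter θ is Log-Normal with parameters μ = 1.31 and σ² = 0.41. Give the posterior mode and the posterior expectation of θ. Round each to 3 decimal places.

MAP: 2.460. Posterior mean: 4.549.

Mode = exp(μ − σ²) = exp(0.90) = 2.460.
Mean = exp(μ + σ²/2) = exp(1.515) = 4.549.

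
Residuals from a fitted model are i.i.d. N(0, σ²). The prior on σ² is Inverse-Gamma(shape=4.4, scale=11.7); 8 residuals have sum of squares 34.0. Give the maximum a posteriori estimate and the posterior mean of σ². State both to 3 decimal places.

Posterior: Inverse-Gamma(shape = 4.4+8/2 = 8.4, scale = 11.7+34.0/2 = 28.7).
Mode = β/(α+1) = 28.7/9.4 = 3.053.
Mean = β/(α−1) = 28.7/7.4 = 3.878.

MAP = 3.053; posterior mean = 3.878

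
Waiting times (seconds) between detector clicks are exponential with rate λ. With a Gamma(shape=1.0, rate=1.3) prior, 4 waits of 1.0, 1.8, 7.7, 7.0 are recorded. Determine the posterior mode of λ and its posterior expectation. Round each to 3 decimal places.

λ_MAP = 0.213, E[λ|data] = 0.266

Σ times = 17.5. Posterior: Gamma(shape = 1.0+4 = 5.0, rate = 1.3+17.5 = 18.8).
Mode = (α−1)/β = 4.0/18.8 = 0.213.
Mean = α/β = 5.0/18.8 = 0.266.
Mean > mode: the posterior has a right tail.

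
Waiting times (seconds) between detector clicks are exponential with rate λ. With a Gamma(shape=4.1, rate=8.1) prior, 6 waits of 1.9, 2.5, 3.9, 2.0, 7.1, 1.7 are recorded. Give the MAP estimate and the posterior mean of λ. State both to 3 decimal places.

Σ times = 19.1. Posterior: Gamma(shape = 4.1+6 = 10.1, rate = 8.1+19.1 = 27.2).
Mode = (α−1)/β = 9.1/27.2 = 0.335.
Mean = α/β = 10.1/27.2 = 0.371.
The mean is pulled above the mode by the posterior's right skew.

MAP: 0.335. Posterior mean: 0.371.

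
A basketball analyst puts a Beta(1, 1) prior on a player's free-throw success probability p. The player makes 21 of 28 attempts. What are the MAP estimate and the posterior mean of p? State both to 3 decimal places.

p_MAP = 0.750, E[p|data] = 0.733

Posterior: Beta(1+21, 1+7) = Beta(22, 8).
Mode = (22−1)/(22+8−2) = 21/28 = 0.750.
Mean = 22/(22+8) = 22/30 = 0.733.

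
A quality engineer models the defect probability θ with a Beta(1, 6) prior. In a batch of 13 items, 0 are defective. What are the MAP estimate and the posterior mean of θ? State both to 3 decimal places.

Posterior: Beta(1+0, 6+13) = Beta(1, 19).
Since α = 1 ≤ 1 and β > 1, the Beta density is monotone decreasing on [0,1]; the mode is at 0.
Mean = 1/(1+19) = 0.050.

MAP = 0.000, posterior mean = 0.050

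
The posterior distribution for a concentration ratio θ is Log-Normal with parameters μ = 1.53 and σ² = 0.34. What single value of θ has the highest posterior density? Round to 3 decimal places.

3.287

Mode = exp(μ − σ²) = exp(1.19) = 3.287.
Mean = exp(μ + σ²/2) = exp(1.700) = 5.474.
This is the posterior mode — the MAP estimate.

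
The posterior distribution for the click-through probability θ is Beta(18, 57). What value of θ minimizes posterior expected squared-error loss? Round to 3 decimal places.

Mode = (18−1)/(18+57−2) = 17/73 = 0.233.
Mean = 18/(18+57) = 18/75 = 0.240.
Squared-error loss ⇒ the optimal estimator is the posterior mean.

0.240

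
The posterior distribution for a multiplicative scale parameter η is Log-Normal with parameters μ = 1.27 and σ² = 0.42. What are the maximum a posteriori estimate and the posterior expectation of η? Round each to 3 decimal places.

Mode = exp(μ − σ²) = exp(0.85) = 2.340.
Mean = exp(μ + σ²/2) = exp(1.480) = 4.393.
The mean is pulled above the mode by the posterior's right skew.

MAP: 2.340. Posterior mean: 4.393.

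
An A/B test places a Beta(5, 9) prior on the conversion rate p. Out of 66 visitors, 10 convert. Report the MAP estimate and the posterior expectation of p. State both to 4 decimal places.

MAP = 0.1795, posterior mean = 0.1875

Posterior: Beta(5+10, 9+56) = Beta(15, 65).
Mode = (15−1)/(15+65−2) = 14/78 = 0.1795.
Mean = 15/(15+65) = 15/80 = 0.1875.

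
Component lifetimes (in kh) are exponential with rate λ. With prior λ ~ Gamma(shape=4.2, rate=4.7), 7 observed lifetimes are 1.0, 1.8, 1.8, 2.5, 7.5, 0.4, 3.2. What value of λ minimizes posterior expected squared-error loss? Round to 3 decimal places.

Σ times = 18.2. Posterior: Gamma(shape = 4.2+7 = 11.2, rate = 4.7+18.2 = 22.9).
Mode = (α−1)/β = 10.2/22.9 = 0.445.
Mean = α/β = 11.2/22.9 = 0.489.
Squared-error loss ⇒ the optimal estimator is the posterior mean.

0.489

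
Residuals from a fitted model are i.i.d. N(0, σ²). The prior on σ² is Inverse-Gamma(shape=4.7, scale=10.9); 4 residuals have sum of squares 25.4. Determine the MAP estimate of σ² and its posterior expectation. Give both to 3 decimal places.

MAP estimate = 3.065, posterior expectation = 4.140

Posterior: Inverse-Gamma(shape = 4.7+4/2 = 6.7, scale = 10.9+25.4/2 = 23.6).
Mode = β/(α+1) = 23.6/7.7 = 3.065.
Mean = β/(α−1) = 23.6/5.7 = 4.140.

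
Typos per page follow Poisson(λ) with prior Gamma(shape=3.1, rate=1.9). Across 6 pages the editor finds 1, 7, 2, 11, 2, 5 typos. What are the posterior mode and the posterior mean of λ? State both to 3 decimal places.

Σ counts = 28. Posterior: Gamma(shape = 3.1+28 = 31.1, rate = 1.9+6 = 7.9).
Mode = (α−1)/β = 30.1/7.9 = 3.810.
Mean = α/β = 31.1/7.9 = 3.937.
Right-skewed posterior ⇒ mode < mean.

MAP: 3.810. Posterior mean: 3.937.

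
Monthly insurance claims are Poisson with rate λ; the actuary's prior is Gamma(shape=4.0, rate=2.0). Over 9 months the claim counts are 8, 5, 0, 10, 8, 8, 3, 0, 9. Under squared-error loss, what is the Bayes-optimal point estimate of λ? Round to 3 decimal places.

Σ counts = 51. Posterior: Gamma(shape = 4.0+51 = 55.0, rate = 2.0+9 = 11.0).
Mode = (α−1)/β = 54.0/11.0 = 4.909.
Mean = α/β = 55.0/11.0 = 5.000.
Squared-error loss ⇒ the optimal estimator is the posterior mean.

5.000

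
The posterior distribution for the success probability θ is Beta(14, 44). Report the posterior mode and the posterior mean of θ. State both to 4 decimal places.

Mode = (14−1)/(14+44−2) = 13/56 = 0.2321.
Mean = 14/(14+44) = 14/58 = 0.2414.

MAP: 0.2321. Posterior mean: 0.2414.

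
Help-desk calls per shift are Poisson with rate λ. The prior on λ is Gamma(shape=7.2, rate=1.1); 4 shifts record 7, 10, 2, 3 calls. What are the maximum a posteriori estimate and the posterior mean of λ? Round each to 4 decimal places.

maximum a posteriori estimate = 5.5294, posterior mean = 5.7255

Σ counts = 22. Posterior: Gamma(shape = 7.2+22 = 29.2, rate = 1.1+4 = 5.1).
Mode = (α−1)/β = 28.2/5.1 = 5.5294.
Mean = α/β = 29.2/5.1 = 5.7255.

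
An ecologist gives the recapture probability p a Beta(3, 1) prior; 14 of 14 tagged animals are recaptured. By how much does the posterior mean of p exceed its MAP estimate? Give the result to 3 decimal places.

-0.056

Posterior: Beta(3+14, 1+0) = Beta(17, 1).
Since β = 1 ≤ 1 and α > 1, the Beta density is monotone increasing on [0,1]; the mode is at 1.
Mean = 17/(17+1) = 0.944.
Difference = 0.944 − 1.000 = -0.056.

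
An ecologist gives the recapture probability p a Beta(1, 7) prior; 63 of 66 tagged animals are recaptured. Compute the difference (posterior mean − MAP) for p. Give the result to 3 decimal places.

Posterior: Beta(1+63, 7+3) = Beta(64, 10).
Mode = (64−1)/(64+10−2) = 63/72 = 0.875.
Mean = 64/(64+10) = 64/74 = 0.865.
Difference = 0.865 − 0.875 = -0.010.

-0.010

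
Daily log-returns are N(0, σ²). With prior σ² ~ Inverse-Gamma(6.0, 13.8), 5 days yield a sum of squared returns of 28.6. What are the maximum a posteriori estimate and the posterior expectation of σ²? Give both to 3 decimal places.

MAP = 2.958; posterior mean = 3.747

Posterior: Inverse-Gamma(shape = 6.0+5/2 = 8.5, scale = 13.8+28.6/2 = 28.1).
Mode = β/(α+1) = 28.1/9.5 = 2.958.
Mean = β/(α−1) = 28.1/7.5 = 3.747.
Right-skewed posterior ⇒ mode < mean.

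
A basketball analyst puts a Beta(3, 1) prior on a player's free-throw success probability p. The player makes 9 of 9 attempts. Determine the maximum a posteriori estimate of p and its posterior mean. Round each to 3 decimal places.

MAP = 1.000, posterior mean = 0.923

Posterior: Beta(3+9, 1+0) = Beta(12, 1).
Since β = 1 ≤ 1 and α > 1, the Beta density is monotone increasing on [0,1]; the mode is at 1.
Mean = 12/(12+1) = 0.923.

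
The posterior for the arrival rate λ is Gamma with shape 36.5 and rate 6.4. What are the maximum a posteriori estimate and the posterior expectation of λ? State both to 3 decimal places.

Mode = (α−1)/β = 35.5/6.4 = 5.547.
Mean = α/β = 36.5/6.4 = 5.703.
The mean is pulled above the mode by the posterior's right skew.

MAP: 5.547. Posterior mean: 5.703.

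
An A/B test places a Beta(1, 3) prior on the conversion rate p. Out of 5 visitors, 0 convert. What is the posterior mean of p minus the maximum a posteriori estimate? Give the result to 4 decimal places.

Posterior: Beta(1+0, 3+5) = Beta(1, 8).
Since α = 1 ≤ 1 and β > 1, the Beta density is monotone decreasing on [0,1]; the mode is at 0.
Mean = 1/(1+8) = 0.1111.
Difference = 0.1111 − 0.0000 = 0.1111.
The posterior is right-skewed, so the mean exceeds the mode.

0.1111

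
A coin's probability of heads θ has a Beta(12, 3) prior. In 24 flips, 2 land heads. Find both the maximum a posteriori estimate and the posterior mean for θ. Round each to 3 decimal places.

Posterior: Beta(12+2, 3+22) = Beta(14, 25).
Mode = (14−1)/(14+25−2) = 13/37 = 0.351.
Mean = 14/(14+25) = 14/39 = 0.359.

maximum a posteriori estimate = 0.351, posterior mean = 0.359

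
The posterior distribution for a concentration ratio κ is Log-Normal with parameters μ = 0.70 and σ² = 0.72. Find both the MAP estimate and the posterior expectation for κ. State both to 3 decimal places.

MAP = 0.980; posterior mean = 2.886

Mode = exp(μ − σ²) = exp(-0.02) = 0.980.
Mean = exp(μ + σ²/2) = exp(1.060) = 2.886.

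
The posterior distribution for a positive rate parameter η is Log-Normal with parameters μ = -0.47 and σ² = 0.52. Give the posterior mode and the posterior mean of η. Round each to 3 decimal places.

MAP: 0.372. Posterior mean: 0.811.

Mode = exp(μ − σ²) = exp(-0.99) = 0.372.
Mean = exp(μ + σ²/2) = exp(-0.210) = 0.811.
Right-skewed posterior ⇒ mode < mean.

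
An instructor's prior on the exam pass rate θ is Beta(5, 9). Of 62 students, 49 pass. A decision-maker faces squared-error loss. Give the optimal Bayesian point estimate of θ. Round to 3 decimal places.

0.711

Posterior: Beta(5+49, 9+13) = Beta(54, 22).
Mode = (54−1)/(54+22−2) = 53/74 = 0.716.
Mean = 54/(54+22) = 54/76 = 0.711.
Squared-error loss ⇒ the optimal estimator is the posterior mean.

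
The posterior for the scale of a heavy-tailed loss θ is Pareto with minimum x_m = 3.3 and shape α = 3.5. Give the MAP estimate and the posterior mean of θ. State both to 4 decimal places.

The Pareto density is strictly decreasing on [x_m, ∞), so the mode is x_m = 3.3000.
Mean = α·x_m/(α−1) = 3.5·3.3/2.5 = 4.6200.

MAP = 3.3000; posterior mean = 4.6200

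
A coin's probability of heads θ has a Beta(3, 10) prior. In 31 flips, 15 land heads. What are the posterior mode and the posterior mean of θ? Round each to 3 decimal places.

Posterior: Beta(3+15, 10+16) = Beta(18, 26).
Mode = (18−1)/(18+26−2) = 17/42 = 0.405.
Mean = 18/(18+26) = 18/44 = 0.409.

MAP: 0.405. Posterior mean: 0.409.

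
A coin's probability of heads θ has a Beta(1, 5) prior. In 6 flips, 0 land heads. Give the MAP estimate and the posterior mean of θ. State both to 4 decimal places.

Posterior: Beta(1+0, 5+6) = Beta(1, 11).
Since α = 1 ≤ 1 and β > 1, the Beta density is monotone decreasing on [0,1]; the mode is at 0.
Mean = 1/(1+11) = 0.0833.
The mean is pulled above the mode by the posterior's right skew.

MAP estimate = 0.0000, posterior mean = 0.0833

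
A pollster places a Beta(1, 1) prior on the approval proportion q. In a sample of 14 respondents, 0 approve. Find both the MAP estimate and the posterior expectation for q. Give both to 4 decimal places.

MAP = 0.0000, posterior mean = 0.0625

Posterior: Beta(1+0, 1+14) = Beta(1, 15).
Since α = 1 ≤ 1 and β > 1, the Beta density is monotone decreasing on [0,1]; the mode is at 0.
Mean = 1/(1+15) = 0.0625.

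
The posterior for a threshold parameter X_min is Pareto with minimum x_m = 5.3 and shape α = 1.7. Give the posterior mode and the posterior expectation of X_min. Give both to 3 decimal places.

X_min_MAP = 5.300, E[X_min|data] = 12.871

The Pareto density is strictly decreasing on [x_m, ∞), so the mode is x_m = 5.300.
Mean = α·x_m/(α−1) = 1.7·5.3/0.7 = 12.871.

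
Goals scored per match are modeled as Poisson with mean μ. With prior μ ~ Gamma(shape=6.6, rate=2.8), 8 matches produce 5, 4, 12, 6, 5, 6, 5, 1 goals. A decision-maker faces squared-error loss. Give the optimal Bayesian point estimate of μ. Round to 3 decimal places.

Σ counts = 44. Posterior: Gamma(shape = 6.6+44 = 50.6, rate = 2.8+8 = 10.8).
Mode = (α−1)/β = 49.6/10.8 = 4.593.
Mean = α/β = 50.6/10.8 = 4.685.
Squared-error loss ⇒ the optimal estimator is the posterior mean.

4.685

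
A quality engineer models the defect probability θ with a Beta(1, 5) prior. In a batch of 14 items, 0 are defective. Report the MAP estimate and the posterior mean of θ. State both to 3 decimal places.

MAP estimate = 0.000, posterior mean = 0.050

Posterior: Beta(1+0, 5+14) = Beta(1, 19).
Since α = 1 ≤ 1 and β > 1, the Beta density is monotone decreasing on [0,1]; the mode is at 0.
Mean = 1/(1+19) = 0.050.
The mean is pulled above the mode by the posterior's right skew.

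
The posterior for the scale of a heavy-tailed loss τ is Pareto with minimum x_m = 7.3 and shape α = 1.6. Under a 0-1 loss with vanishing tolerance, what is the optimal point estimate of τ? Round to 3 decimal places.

7.300

The Pareto density is strictly decreasing on [x_m, ∞), so the mode is x_m = 7.300.
Mean = α·x_m/(α−1) = 1.6·7.3/0.6 = 19.467.
This is the posterior mode — the MAP estimate.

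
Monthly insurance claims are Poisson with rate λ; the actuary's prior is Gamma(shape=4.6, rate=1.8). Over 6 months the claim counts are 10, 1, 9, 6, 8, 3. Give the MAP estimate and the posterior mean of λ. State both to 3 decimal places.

Σ counts = 37. Posterior: Gamma(shape = 4.6+37 = 41.6, rate = 1.8+6 = 7.8).
Mode = (α−1)/β = 40.6/7.8 = 5.205.
Mean = α/β = 41.6/7.8 = 5.333.
Right-skewed posterior ⇒ mode < mean.

λ_MAP = 5.205, E[λ|data] = 5.333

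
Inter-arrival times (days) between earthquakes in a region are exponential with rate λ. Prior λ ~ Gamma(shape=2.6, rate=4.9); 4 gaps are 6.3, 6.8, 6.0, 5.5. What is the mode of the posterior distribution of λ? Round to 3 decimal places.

Σ times = 24.6. Posterior: Gamma(shape = 2.6+4 = 6.6, rate = 4.9+24.6 = 29.5).
Mode = (α−1)/β = 5.6/29.5 = 0.190.
Mean = α/β = 6.6/29.5 = 0.224.
This is the posterior mode — the MAP estimate.

0.190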